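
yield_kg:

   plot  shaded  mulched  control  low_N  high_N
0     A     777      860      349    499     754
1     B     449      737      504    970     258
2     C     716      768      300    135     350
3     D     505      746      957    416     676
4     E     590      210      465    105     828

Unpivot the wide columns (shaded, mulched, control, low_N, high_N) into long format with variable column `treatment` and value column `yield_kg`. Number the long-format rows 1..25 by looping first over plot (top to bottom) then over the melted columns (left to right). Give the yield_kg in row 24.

105

25 rows total (5 × 5). Row 24: index ⌊(24-1)/5⌋ = 4 into plot → E; (24-1) mod 5 = 3 into the melted columns → low_N.
So row 24 is (E, low_N, 105); yield_kg = 105.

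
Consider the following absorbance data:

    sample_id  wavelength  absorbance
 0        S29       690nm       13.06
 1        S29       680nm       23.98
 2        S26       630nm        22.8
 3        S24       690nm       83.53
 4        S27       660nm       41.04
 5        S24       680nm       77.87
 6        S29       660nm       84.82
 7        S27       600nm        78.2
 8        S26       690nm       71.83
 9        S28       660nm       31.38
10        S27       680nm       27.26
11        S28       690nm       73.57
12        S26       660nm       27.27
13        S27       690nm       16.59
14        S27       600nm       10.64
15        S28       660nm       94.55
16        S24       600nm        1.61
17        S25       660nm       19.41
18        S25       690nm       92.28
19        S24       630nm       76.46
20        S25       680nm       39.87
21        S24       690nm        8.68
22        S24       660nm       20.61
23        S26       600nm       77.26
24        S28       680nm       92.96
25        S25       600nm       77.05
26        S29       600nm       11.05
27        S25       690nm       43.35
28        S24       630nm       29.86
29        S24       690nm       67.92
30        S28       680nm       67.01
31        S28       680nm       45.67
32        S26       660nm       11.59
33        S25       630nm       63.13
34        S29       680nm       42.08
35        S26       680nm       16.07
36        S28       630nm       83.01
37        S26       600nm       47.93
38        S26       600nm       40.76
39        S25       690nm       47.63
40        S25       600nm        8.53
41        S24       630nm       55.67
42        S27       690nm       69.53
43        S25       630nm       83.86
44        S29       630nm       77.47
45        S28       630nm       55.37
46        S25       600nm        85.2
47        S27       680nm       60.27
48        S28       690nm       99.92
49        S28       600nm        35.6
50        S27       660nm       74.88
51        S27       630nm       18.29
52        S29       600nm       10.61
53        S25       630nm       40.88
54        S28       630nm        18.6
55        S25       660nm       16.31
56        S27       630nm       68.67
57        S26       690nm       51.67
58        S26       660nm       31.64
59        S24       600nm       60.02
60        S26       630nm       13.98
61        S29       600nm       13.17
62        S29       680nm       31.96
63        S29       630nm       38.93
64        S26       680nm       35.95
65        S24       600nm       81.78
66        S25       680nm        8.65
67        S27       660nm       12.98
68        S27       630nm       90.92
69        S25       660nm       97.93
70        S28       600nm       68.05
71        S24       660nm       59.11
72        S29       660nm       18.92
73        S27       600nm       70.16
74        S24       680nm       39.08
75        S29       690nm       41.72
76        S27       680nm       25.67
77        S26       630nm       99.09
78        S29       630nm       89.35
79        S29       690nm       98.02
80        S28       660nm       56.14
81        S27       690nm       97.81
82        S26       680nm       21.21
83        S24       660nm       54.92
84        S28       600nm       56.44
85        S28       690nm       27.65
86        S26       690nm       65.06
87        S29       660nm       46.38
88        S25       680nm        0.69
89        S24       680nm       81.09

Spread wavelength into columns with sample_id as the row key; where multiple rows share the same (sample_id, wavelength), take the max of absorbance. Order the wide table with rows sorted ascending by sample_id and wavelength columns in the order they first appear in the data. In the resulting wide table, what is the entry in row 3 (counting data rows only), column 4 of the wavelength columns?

With rows sorted ascending by sample_id, row 3 is sample_id=S26. wavelength columns in first-appearance order: 690nm, 680nm, 630nm, 660nm, 600nm; column 4 is 660nm.
Long rows with sample_id=S26, wavelength=660nm: max(27.27, 11.59, 31.64) = 31.64.

31.64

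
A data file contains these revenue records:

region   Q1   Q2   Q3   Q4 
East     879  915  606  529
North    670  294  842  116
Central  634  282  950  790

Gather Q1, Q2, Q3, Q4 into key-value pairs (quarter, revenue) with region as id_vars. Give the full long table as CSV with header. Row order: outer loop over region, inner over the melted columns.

Each (region, column) pair becomes one row: 3 × 4 = 12 rows.
For example, (East, Q1) → revenue=879.

region,quarter,revenue
East,Q1,879
East,Q2,915
East,Q3,606
East,Q4,529
North,Q1,670
North,Q2,294
North,Q3,842
North,Q4,116
Central,Q1,634
Central,Q2,282
Central,Q3,950
Central,Q4,790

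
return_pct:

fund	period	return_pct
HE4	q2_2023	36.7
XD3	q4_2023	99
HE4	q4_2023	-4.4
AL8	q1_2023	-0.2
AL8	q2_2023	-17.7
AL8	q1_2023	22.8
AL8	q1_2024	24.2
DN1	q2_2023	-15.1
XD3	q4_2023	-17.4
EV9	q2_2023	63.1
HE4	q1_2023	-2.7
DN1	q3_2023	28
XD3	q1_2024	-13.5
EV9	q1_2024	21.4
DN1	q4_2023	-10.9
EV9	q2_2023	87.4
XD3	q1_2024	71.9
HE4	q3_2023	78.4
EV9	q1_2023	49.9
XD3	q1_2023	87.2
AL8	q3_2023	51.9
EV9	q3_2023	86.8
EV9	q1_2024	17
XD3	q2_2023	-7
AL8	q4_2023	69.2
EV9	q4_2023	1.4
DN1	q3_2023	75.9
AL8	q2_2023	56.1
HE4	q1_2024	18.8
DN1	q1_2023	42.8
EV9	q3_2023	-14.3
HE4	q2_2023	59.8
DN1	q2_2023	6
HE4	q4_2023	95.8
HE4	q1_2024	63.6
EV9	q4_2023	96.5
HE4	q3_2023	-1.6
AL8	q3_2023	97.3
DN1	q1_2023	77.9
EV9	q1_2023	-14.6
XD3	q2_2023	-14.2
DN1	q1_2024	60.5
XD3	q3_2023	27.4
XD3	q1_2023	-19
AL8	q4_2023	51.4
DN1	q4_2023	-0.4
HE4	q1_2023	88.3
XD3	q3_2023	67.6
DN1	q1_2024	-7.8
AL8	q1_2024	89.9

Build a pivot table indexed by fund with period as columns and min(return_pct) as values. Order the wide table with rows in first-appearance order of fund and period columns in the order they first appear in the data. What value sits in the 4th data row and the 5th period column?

28

With rows in first-appearance order of fund, row 4 is fund=DN1. period columns in first-appearance order: q2_2023, q4_2023, q1_2023, q1_2024, q3_2023; column 5 is q3_2023.
Long rows with fund=DN1, period=q3_2023: min(28, 75.9) = 28.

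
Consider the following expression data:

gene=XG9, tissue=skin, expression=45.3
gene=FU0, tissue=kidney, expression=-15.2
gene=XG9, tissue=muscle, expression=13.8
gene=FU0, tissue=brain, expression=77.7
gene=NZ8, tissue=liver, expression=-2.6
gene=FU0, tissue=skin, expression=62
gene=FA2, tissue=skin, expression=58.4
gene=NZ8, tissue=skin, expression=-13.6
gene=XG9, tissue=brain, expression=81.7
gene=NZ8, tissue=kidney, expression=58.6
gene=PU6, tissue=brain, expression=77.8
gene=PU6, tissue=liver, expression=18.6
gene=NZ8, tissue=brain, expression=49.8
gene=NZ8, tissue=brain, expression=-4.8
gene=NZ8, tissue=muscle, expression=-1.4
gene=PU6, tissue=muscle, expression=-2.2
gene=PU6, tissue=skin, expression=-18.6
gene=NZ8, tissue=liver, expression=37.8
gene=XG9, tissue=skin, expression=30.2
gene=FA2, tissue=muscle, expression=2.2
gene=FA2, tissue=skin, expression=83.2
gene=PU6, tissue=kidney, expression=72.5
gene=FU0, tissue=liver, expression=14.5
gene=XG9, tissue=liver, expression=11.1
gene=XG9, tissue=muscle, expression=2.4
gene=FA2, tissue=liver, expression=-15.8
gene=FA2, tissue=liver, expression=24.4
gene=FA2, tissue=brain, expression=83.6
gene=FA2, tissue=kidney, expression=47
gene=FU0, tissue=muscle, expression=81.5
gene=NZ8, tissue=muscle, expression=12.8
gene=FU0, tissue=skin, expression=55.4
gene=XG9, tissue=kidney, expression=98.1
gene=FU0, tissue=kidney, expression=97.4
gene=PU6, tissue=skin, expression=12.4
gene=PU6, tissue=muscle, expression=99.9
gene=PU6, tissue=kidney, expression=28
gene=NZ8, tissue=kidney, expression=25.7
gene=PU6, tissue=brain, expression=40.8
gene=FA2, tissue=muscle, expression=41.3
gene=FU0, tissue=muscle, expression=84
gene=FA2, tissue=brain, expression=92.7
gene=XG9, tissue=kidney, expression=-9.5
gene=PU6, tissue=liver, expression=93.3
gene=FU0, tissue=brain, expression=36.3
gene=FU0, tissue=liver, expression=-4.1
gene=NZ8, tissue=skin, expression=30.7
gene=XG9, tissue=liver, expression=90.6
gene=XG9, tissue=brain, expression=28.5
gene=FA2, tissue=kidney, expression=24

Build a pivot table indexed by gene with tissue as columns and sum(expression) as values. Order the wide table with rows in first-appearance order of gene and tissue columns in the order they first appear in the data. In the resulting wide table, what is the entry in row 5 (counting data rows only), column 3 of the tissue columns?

With rows in first-appearance order of gene, row 5 is gene=PU6. tissue columns in first-appearance order: skin, kidney, muscle, brain, liver; column 3 is muscle.
Long rows with gene=PU6, tissue=muscle: -2.2 + 99.9 = 97.7.

97.7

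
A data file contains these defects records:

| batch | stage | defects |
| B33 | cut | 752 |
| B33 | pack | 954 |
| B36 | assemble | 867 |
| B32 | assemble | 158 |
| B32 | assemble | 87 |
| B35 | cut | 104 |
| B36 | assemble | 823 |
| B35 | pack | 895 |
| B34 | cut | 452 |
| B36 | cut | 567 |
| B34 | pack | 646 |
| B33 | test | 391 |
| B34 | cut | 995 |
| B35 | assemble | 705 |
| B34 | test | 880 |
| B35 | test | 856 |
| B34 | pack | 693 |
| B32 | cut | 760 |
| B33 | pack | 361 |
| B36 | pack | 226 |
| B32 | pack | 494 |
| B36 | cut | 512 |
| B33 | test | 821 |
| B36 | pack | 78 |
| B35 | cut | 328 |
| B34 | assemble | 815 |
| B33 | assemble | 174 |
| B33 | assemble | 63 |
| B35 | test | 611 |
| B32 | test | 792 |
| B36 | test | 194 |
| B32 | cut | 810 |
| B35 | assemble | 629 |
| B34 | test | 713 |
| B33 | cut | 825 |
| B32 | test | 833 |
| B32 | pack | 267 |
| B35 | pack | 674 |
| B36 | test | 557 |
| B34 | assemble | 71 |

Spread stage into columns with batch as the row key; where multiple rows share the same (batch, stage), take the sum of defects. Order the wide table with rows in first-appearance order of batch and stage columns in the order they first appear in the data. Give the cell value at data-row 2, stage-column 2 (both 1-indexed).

With rows in first-appearance order of batch, row 2 is batch=B36. stage columns in first-appearance order: cut, pack, assemble, test; column 2 is pack.
Long rows with batch=B36, stage=pack: 226 + 78 = 304.

304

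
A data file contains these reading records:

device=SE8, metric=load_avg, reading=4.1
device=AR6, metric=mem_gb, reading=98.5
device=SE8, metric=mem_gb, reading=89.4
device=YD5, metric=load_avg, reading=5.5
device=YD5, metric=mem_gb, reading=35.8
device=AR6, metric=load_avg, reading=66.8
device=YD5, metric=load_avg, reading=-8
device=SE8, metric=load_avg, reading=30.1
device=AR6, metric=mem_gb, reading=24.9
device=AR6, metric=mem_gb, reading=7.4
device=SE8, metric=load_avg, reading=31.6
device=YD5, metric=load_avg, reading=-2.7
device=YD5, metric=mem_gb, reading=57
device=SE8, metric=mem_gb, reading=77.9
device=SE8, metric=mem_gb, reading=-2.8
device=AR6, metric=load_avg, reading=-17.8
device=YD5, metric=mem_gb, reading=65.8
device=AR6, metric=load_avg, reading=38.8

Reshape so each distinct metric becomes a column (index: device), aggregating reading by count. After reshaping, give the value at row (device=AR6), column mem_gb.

3

Rows with device=AR6 and metric=mem_gb: reading values are 98.5, 24.9, 7.4.
3 rows match — count = 3.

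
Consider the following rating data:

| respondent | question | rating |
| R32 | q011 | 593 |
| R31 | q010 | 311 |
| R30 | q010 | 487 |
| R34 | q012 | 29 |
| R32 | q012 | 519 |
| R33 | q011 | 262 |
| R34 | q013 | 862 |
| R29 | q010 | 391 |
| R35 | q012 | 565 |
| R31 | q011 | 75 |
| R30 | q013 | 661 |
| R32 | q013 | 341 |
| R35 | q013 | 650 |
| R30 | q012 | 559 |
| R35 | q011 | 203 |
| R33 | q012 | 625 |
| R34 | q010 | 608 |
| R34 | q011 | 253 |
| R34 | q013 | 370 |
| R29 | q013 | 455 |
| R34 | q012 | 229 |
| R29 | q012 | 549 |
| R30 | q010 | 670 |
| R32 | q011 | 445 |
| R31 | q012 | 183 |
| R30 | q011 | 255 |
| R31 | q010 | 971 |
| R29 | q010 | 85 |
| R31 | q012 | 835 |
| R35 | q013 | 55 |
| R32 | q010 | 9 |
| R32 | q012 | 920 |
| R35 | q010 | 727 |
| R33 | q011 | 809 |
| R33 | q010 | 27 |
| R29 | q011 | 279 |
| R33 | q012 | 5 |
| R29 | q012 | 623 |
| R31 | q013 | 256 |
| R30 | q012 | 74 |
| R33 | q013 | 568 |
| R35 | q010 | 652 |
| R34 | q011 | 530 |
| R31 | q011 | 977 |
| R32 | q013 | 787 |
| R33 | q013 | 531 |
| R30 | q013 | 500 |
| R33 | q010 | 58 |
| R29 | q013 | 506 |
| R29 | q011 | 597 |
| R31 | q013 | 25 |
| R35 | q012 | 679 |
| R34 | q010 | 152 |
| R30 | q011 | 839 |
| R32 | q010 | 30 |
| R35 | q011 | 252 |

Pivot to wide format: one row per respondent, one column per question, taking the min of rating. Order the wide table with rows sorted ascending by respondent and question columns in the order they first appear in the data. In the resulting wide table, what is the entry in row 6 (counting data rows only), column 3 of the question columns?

With rows sorted ascending by respondent, row 6 is respondent=R34. question columns in first-appearance order: q011, q010, q012, q013; column 3 is q012.
Long rows with respondent=R34, question=q012: min(29, 229) = 29.

29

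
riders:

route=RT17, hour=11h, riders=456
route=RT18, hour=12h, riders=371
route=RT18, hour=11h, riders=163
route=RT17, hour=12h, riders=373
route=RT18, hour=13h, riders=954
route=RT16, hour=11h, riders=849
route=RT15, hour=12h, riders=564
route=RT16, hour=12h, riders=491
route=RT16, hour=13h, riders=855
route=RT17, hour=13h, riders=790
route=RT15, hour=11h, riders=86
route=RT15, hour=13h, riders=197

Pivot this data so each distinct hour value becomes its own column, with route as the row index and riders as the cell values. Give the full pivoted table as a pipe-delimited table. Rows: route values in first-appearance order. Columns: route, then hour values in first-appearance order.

| route | 11h | 12h | 13h |
| RT17 | 456 | 373 | 790 |
| RT18 | 163 | 371 | 954 |
| RT16 | 849 | 491 | 855 |
| RT15 | 86 | 564 | 197 |

Columns: route plus the 3 distinct hour values (11h, 12h, 13h).
For example, row RT17 column 11h takes riders=456 from the long row (RT17, 11h).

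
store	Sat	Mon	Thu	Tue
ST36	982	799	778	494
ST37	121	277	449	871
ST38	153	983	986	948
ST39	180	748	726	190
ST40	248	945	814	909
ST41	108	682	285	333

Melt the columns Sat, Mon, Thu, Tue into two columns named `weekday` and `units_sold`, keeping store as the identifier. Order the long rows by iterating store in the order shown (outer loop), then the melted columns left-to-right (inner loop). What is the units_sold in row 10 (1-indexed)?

983

24 rows total (6 × 4). Row 10: index ⌊(10-1)/4⌋ = 2 into store → ST38; (10-1) mod 4 = 1 into the melted columns → Mon.
So row 10 is (ST38, Mon, 983); units_sold = 983.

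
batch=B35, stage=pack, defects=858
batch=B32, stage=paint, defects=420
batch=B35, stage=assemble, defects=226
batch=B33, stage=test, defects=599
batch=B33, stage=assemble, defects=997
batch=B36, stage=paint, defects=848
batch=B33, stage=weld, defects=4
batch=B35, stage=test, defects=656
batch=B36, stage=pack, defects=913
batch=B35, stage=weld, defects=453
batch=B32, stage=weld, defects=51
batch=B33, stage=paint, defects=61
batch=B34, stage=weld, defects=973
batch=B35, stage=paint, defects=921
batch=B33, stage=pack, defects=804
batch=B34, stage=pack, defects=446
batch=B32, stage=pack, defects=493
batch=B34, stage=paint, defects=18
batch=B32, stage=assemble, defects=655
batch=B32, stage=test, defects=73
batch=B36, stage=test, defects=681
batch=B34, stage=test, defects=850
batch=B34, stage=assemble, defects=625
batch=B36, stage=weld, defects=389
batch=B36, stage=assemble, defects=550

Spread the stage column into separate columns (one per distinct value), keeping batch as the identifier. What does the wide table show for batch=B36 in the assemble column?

550

Wide layout: rows indexed by batch, columns are the 5 distinct stage values (pack, paint, assemble, test, weld).
Cell (batch=B36, stage=assemble) draws from the long row where batch=B36 and stage=assemble, which has defects=550.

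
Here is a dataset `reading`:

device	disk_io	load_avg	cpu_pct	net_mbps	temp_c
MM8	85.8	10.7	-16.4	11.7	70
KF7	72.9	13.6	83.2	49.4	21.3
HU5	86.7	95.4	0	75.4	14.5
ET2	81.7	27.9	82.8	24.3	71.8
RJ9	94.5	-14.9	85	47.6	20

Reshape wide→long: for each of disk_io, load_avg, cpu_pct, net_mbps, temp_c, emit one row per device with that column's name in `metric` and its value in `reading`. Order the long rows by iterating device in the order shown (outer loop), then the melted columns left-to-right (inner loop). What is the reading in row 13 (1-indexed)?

0

25 rows total (5 × 5). Row 13: index ⌊(13-1)/5⌋ = 2 into device → HU5; (13-1) mod 5 = 2 into the melted columns → cpu_pct.
So row 13 is (HU5, cpu_pct, 0); reading = 0.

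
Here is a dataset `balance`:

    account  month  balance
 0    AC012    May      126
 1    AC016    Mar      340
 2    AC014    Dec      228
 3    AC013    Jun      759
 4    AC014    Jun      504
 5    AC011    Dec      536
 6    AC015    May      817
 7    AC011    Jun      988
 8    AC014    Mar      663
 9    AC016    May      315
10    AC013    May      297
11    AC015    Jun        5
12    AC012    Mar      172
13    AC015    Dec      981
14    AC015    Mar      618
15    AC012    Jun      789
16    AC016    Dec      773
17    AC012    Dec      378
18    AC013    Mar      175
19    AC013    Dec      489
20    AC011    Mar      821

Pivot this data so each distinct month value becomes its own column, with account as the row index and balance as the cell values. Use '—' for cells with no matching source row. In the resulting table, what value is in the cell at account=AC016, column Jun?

No long-format row has account=AC016 and month=Jun, so the cell is —.

—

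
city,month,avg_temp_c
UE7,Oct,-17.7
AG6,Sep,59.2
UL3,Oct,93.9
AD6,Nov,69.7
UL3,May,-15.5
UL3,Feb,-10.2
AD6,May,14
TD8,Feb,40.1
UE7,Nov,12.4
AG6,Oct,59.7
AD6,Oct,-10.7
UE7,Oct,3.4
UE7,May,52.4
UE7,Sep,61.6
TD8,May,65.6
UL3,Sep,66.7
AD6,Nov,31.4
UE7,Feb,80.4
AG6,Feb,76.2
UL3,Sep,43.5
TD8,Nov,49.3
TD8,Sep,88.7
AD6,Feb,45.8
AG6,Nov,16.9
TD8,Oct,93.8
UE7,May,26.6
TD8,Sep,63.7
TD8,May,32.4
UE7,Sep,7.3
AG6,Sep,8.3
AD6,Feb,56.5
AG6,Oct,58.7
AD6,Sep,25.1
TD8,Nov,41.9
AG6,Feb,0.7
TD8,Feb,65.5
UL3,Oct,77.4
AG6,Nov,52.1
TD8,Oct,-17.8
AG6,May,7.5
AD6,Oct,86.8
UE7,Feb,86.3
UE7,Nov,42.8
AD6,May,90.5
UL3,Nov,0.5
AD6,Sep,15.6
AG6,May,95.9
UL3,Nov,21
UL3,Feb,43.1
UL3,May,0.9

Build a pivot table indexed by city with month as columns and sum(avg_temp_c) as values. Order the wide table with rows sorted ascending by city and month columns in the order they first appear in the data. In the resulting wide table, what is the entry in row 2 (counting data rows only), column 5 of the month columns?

76.9

With rows sorted ascending by city, row 2 is city=AG6. month columns in first-appearance order: Oct, Sep, Nov, May, Feb; column 5 is Feb.
Long rows with city=AG6, month=Feb: 76.2 + 0.7 = 76.9.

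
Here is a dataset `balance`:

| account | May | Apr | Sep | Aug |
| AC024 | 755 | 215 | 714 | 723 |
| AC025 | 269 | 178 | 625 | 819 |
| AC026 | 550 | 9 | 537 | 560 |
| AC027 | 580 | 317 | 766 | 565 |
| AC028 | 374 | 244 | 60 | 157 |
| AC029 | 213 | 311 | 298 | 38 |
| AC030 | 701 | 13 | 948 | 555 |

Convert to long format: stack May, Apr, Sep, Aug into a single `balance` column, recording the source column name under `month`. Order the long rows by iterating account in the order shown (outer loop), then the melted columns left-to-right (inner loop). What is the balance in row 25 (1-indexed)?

28 rows total (7 × 4). Row 25: index ⌊(25-1)/4⌋ = 6 into account → AC030; (25-1) mod 4 = 0 into the melted columns → May.
So row 25 is (AC030, May, 701); balance = 701.

701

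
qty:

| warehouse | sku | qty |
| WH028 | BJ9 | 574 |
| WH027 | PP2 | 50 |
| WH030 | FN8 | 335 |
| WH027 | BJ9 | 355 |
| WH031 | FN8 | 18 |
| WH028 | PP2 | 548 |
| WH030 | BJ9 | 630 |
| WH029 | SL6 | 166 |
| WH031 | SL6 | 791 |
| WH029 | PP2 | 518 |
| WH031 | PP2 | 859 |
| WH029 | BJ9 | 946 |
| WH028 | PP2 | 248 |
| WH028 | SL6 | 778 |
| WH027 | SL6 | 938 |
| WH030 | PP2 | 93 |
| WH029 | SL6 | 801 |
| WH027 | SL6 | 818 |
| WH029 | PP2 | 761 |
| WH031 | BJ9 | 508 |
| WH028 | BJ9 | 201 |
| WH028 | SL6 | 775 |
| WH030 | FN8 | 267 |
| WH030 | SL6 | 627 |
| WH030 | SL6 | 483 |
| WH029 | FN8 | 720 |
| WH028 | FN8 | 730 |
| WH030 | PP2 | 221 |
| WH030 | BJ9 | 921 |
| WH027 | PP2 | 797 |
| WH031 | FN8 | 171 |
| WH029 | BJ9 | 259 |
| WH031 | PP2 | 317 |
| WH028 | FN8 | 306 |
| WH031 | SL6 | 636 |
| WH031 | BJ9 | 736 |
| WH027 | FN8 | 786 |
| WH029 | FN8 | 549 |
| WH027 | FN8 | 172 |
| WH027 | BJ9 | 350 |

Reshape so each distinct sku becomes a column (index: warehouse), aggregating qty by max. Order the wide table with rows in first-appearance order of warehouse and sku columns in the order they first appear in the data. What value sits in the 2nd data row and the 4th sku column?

With rows in first-appearance order of warehouse, row 2 is warehouse=WH027. sku columns in first-appearance order: BJ9, PP2, FN8, SL6; column 4 is SL6.
Long rows with warehouse=WH027, sku=SL6: max(938, 818) = 938.

938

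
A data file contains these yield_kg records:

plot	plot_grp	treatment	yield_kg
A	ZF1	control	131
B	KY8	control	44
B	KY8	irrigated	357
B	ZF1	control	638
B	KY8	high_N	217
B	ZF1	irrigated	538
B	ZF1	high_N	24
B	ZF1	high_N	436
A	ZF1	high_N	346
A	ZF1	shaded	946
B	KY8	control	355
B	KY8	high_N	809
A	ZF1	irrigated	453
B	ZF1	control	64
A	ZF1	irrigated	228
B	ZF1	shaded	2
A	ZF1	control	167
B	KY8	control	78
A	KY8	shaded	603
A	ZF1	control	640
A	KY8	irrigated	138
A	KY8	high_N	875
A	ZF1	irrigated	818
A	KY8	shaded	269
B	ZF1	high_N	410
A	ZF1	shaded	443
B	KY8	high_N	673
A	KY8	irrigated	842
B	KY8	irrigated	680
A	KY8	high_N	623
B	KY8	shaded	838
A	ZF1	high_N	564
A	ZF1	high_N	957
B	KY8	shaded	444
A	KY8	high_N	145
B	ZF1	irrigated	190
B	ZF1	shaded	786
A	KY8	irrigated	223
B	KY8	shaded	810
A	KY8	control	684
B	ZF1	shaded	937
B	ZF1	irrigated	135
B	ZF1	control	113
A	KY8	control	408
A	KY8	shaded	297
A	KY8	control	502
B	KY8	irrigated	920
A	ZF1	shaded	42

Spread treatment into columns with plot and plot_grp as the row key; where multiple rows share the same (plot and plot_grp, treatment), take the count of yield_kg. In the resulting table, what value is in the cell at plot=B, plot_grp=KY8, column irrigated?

3

Rows with plot=B, plot_grp=KY8 and treatment=irrigated: yield_kg values are 357, 680, 920.
3 rows match — count = 3.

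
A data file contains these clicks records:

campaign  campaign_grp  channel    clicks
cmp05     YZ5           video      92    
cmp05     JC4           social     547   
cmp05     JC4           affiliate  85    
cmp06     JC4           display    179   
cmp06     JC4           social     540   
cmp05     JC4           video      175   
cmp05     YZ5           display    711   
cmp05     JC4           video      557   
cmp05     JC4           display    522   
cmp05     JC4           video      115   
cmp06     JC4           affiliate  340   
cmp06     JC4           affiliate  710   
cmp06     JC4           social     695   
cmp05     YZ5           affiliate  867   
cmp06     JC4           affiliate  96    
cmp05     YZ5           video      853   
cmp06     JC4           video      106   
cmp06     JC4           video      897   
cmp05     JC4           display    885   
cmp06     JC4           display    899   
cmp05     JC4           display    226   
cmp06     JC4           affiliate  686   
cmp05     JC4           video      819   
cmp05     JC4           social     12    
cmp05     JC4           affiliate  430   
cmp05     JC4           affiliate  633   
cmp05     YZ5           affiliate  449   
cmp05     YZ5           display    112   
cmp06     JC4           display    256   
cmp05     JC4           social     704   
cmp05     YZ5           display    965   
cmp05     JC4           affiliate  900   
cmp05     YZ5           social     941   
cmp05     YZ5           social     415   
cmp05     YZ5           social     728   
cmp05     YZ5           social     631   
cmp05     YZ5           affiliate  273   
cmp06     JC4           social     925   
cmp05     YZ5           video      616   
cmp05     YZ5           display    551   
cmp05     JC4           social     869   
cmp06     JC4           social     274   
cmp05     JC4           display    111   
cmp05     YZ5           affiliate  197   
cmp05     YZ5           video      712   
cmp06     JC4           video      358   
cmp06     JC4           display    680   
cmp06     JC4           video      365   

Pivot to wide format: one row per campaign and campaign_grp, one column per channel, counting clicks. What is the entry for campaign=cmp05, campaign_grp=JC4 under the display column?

4

Rows with campaign=cmp05, campaign_grp=JC4 and channel=display: clicks values are 522, 885, 226, 111.
4 rows match — count = 4.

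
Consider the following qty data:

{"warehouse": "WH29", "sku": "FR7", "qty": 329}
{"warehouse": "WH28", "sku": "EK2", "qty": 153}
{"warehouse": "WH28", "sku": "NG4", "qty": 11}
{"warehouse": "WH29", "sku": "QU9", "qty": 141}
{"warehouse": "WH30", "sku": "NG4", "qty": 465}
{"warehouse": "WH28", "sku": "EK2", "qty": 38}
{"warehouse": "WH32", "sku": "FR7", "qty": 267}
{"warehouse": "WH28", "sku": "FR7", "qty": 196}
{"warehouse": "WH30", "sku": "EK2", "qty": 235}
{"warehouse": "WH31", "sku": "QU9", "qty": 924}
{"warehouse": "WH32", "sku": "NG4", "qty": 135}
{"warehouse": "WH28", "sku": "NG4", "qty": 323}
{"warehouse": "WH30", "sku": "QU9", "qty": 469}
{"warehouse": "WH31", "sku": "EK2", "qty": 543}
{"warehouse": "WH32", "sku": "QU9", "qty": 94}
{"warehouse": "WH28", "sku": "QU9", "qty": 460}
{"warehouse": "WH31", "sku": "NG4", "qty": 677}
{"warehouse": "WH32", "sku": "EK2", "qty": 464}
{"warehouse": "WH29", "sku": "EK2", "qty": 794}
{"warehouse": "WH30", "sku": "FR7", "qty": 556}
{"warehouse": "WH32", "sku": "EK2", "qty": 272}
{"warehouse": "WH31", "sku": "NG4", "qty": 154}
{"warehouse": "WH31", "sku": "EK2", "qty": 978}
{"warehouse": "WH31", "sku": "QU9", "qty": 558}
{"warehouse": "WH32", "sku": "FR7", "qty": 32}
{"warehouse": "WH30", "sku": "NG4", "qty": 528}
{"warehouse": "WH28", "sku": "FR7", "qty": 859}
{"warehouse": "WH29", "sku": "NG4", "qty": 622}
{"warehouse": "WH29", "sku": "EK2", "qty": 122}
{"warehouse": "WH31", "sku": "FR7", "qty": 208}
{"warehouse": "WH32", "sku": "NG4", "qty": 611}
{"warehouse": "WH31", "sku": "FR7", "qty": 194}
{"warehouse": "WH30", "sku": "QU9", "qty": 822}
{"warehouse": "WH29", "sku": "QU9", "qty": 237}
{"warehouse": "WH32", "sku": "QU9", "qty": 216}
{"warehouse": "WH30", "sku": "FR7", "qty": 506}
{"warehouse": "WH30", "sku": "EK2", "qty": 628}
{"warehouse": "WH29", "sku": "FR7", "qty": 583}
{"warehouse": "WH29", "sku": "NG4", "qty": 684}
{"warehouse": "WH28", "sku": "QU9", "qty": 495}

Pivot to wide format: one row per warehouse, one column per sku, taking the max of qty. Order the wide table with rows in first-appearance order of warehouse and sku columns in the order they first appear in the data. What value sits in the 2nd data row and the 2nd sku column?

With rows in first-appearance order of warehouse, row 2 is warehouse=WH28. sku columns in first-appearance order: FR7, EK2, NG4, QU9; column 2 is EK2.
Long rows with warehouse=WH28, sku=EK2: max(153, 38) = 153.

153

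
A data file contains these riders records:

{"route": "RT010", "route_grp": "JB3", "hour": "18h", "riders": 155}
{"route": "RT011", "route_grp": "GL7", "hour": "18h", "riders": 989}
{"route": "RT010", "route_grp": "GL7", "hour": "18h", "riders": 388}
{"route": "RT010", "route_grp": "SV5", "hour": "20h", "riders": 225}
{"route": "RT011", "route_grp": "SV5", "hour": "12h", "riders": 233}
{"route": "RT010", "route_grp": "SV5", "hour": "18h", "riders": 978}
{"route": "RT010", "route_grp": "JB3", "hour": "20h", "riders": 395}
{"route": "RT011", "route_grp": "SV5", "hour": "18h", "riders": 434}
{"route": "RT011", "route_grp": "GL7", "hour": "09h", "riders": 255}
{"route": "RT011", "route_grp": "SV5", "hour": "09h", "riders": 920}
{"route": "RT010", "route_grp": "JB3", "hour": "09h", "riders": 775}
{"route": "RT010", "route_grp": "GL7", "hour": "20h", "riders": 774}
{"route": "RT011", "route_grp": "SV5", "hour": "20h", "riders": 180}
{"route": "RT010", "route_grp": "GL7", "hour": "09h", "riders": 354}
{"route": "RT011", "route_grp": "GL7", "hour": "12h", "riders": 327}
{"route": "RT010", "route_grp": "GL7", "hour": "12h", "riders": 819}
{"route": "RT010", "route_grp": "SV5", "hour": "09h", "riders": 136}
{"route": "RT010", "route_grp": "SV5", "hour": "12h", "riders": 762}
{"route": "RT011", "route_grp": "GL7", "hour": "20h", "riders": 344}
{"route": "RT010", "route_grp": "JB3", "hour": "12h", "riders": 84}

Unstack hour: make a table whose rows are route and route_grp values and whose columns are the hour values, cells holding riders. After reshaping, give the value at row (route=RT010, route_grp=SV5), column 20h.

225

Wide layout: rows indexed by route and route_grp, columns are the 4 distinct hour values (18h, 20h, 12h, 09h).
Cell (route=RT010, route_grp=SV5, hour=20h) draws from the long row where route=RT010, route_grp=SV5 and hour=20h, which has riders=225.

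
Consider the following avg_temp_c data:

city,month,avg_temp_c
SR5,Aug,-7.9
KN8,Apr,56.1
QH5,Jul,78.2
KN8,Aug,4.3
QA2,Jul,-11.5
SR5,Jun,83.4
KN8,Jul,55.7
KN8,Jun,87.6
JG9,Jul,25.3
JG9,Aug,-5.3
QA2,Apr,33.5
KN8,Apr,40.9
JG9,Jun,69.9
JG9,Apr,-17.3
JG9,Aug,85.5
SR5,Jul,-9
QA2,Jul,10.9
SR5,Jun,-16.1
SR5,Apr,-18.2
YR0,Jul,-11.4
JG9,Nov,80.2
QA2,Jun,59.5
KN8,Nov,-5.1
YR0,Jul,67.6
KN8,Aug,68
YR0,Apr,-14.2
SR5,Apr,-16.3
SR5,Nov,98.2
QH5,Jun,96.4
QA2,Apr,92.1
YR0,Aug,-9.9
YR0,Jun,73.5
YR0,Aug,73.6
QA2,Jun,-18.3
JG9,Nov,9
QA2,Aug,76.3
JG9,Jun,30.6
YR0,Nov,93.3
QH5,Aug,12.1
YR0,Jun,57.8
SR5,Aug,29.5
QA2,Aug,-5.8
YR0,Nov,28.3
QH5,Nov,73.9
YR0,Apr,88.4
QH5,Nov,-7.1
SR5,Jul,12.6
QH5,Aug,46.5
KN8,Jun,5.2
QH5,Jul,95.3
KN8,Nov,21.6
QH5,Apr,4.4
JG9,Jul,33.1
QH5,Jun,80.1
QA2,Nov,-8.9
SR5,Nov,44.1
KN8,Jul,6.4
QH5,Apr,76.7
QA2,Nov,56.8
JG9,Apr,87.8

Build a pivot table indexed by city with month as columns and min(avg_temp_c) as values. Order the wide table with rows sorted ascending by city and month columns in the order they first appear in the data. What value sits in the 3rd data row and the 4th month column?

-18.3

With rows sorted ascending by city, row 3 is city=QA2. month columns in first-appearance order: Aug, Apr, Jul, Jun, Nov; column 4 is Jun.
Long rows with city=QA2, month=Jun: min(59.5, -18.3) = -18.3.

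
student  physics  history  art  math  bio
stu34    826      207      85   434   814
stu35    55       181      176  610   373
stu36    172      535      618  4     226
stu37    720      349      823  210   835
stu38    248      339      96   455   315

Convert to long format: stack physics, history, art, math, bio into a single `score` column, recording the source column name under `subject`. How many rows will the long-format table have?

25

5 student values × 5 melted columns = 25 rows.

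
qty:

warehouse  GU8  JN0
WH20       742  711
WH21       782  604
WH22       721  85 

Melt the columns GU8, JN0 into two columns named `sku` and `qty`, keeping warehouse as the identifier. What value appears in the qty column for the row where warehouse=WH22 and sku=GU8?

Unpivoting turns each (warehouse, wide-column) pair into one long row.
The wide cell at row WH22, column GU8 holds 721, so the long row (WH22, GU8) has qty=721.

721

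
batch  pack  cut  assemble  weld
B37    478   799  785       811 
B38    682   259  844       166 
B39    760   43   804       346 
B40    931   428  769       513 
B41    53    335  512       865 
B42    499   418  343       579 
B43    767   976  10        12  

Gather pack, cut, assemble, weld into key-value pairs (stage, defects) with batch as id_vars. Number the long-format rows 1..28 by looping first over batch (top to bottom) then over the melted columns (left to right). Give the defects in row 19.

512

28 rows total (7 × 4). Row 19: index ⌊(19-1)/4⌋ = 4 into batch → B41; (19-1) mod 4 = 2 into the melted columns → assemble.
So row 19 is (B41, assemble, 512); defects = 512.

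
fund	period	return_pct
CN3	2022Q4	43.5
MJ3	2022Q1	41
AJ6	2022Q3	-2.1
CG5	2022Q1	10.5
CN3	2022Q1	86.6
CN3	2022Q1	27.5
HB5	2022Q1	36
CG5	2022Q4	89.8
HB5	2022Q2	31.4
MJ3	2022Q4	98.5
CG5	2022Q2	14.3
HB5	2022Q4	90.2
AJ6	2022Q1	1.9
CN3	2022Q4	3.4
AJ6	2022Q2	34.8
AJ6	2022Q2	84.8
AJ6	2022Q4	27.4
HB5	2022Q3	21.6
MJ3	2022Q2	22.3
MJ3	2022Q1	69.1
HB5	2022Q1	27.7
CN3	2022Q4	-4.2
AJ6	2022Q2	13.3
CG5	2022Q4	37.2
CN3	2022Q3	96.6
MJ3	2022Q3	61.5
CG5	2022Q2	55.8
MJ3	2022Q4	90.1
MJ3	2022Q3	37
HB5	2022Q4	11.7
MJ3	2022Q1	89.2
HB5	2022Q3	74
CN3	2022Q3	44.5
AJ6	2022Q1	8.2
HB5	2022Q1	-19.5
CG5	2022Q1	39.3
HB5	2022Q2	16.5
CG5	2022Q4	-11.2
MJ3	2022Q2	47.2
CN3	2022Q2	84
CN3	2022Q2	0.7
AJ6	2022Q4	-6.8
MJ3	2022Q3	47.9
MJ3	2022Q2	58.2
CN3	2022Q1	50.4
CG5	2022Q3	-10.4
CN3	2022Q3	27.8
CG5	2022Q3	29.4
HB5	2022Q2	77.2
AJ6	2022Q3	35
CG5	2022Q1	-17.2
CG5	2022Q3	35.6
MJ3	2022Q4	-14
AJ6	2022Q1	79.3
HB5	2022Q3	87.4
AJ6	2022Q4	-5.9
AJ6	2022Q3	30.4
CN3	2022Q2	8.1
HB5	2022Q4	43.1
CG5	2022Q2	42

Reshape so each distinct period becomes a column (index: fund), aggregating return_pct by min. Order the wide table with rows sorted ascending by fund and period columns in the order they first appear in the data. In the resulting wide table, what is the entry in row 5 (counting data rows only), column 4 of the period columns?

With rows sorted ascending by fund, row 5 is fund=MJ3. period columns in first-appearance order: 2022Q4, 2022Q1, 2022Q3, 2022Q2; column 4 is 2022Q2.
Long rows with fund=MJ3, period=2022Q2: min(22.3, 47.2, 58.2) = 22.3.

22.3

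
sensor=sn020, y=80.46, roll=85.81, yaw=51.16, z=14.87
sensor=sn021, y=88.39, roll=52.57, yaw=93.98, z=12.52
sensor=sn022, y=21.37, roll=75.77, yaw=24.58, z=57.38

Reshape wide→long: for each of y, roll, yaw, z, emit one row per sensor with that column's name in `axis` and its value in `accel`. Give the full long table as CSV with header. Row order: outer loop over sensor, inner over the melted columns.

Each (sensor, column) pair becomes one row: 3 × 4 = 12 rows.
For example, (sn020, y) → accel=80.46.

sensor,axis,accel
sn020,y,80.46
sn020,roll,85.81
sn020,yaw,51.16
sn020,z,14.87
sn021,y,88.39
sn021,roll,52.57
sn021,yaw,93.98
sn021,z,12.52
sn022,y,21.37
sn022,roll,75.77
sn022,yaw,24.58
sn022,z,57.38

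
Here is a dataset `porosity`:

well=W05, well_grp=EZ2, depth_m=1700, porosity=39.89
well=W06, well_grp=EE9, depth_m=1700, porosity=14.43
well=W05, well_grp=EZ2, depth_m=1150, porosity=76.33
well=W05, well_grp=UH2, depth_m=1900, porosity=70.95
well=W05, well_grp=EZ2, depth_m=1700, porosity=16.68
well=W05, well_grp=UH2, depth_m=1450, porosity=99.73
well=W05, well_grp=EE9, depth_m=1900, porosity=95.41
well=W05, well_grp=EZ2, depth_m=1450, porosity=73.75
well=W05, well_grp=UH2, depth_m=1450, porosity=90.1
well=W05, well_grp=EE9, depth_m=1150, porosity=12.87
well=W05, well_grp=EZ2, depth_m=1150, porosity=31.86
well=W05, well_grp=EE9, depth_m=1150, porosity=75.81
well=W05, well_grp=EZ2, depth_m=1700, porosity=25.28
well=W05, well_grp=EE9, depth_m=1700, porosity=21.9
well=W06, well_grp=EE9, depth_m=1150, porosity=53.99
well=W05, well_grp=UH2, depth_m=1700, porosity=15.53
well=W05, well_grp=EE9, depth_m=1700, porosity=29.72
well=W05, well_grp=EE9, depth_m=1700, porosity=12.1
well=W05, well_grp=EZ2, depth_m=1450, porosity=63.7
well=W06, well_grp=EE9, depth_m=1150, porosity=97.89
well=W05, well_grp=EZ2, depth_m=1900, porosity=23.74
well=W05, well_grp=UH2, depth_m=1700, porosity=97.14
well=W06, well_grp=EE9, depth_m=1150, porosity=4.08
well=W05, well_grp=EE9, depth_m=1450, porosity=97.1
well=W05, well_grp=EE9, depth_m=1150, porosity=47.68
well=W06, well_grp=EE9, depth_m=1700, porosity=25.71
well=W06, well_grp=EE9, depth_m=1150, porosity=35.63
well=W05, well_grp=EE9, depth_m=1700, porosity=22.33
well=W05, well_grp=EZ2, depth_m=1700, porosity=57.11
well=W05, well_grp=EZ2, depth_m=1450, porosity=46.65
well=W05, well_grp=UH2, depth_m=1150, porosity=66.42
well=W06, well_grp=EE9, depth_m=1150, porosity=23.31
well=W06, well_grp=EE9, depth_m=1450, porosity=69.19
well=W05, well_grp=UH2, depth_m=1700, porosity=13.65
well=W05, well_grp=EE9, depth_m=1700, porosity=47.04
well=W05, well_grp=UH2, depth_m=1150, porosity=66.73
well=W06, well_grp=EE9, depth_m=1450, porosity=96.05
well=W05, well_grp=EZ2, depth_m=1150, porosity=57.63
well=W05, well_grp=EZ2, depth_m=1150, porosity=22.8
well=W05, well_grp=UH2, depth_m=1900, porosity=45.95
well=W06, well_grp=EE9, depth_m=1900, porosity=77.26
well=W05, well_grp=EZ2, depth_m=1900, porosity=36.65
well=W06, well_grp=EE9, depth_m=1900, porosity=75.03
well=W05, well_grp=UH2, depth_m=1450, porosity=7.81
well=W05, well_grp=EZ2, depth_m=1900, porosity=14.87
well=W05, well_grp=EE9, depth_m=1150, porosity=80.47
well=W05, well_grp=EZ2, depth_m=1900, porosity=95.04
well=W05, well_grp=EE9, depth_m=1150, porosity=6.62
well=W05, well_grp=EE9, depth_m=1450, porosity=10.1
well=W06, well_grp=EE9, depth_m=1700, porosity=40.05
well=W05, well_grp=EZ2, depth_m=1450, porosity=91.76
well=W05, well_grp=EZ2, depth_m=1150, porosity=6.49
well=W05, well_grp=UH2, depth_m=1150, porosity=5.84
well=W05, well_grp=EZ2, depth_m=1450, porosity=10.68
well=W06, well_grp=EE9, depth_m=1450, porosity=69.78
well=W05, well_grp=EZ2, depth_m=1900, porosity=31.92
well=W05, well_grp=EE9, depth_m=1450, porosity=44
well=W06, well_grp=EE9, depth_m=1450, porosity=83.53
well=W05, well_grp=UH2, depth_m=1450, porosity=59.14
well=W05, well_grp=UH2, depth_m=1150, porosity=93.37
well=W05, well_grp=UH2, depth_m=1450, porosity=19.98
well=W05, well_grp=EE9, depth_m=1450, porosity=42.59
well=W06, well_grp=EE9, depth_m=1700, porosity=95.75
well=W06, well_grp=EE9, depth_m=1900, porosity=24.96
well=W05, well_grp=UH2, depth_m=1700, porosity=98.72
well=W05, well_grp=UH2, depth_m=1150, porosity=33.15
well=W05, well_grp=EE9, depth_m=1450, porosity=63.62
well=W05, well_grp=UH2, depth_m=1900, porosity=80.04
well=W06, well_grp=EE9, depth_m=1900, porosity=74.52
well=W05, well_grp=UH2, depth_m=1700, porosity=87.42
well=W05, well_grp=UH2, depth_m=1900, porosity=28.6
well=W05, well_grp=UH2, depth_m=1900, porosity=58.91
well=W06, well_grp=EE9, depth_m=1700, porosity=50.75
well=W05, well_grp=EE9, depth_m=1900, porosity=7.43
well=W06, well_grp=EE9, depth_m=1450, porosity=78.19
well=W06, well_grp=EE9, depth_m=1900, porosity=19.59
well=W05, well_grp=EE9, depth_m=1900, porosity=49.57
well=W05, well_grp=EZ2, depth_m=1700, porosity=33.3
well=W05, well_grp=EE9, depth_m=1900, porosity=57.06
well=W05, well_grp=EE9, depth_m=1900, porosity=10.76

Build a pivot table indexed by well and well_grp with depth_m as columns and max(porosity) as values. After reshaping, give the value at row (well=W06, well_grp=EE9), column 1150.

Rows with well=W06, well_grp=EE9 and depth_m=1150: porosity values are 53.99, 97.89, 4.08, 35.63, 23.31.
max(53.99, 97.89, 4.08, 35.63, 23.31) = 97.89.

97.89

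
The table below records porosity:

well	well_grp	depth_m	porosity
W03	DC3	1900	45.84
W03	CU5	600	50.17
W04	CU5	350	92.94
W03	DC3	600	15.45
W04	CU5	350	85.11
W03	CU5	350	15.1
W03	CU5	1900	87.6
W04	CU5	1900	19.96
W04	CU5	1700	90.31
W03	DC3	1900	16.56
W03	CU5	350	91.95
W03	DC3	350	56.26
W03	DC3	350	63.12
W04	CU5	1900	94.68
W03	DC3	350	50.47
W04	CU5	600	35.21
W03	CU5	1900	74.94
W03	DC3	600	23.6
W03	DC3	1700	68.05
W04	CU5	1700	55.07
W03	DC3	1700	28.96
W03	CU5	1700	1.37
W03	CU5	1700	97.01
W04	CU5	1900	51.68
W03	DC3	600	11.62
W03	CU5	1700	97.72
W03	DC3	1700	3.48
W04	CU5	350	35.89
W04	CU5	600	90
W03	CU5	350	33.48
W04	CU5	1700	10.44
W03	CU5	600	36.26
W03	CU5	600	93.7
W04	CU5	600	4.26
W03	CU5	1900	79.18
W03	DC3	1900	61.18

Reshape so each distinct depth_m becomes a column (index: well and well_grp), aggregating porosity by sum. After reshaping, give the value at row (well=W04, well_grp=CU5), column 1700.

155.82

Rows with well=W04, well_grp=CU5 and depth_m=1700: porosity values are 90.31, 55.07, 10.44.
90.31 + 55.07 + 10.44 = 155.82.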